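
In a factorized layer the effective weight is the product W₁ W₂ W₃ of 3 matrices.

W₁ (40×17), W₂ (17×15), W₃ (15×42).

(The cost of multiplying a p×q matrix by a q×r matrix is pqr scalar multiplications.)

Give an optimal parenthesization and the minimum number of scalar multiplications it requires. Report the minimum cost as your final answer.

35400

(W₁ (W₂ W₃)): cost 39270.
((W₁ W₂) W₃): cost 35400.
Optimal: ((W₁ W₂) W₃) with cost 35400.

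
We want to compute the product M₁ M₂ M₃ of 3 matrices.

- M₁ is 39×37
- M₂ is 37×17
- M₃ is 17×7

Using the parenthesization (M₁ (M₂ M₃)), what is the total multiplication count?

14504

(M₂ M₃): 37×17 by 17×7 → 37×7, cost 37·17·7 = 4403
(M₁ (M₂ M₃)): 39×37 by 37×7 → 39×7, cost 39·37·7 = 10101; cumulative 14504
Total: 14504 scalar multiplications.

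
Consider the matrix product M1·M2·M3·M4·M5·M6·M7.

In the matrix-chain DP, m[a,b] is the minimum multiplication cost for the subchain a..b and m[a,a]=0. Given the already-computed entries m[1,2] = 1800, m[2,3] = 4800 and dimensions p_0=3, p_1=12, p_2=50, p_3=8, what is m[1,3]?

3000

m[1,3] = min over k∈[1,2] of m[1,k]+m[k+1,3]+p_{0}·p_k·p_{3}.
k=1: 0 + 4800 + 3·12·8 = 5088; k=2: 1800 + 0 + 3·50·8 = 3000.
Minimum: 3000 at k=2.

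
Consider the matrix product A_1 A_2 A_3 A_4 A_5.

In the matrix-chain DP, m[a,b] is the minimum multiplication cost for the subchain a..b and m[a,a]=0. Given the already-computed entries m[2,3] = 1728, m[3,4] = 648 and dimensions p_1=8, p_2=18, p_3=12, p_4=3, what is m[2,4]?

1080

m[2,4] = min over k∈[2,3] of m[2,k]+m[k+1,4]+p_{1}·p_k·p_{4}.
k=2: 0 + 648 + 8·18·3 = 1080; k=3: 1728 + 0 + 8·12·3 = 2016.
Minimum: 1080 at k=2.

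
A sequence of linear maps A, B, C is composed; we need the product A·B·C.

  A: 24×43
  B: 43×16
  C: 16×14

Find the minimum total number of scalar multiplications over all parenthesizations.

21888

Order (A·(B·C)): (B·C): 43×16 by 16×14 → 43×14, cost 43·16·14 = 9632; (A·(B·C)): 24×43 by 43×14 → 24×14, cost 24·43·14 = 14448; cumulative 24080. Total 24080.
Order ((A·B)·C): (A·B): 24×43 by 43×16 → 24×16, cost 24·43·16 = 16512; ((A·B)·C): 24×16 by 16×14 → 24×14, cost 24·16·14 = 5376; cumulative 21888. Total 21888.
Minimum: 21888.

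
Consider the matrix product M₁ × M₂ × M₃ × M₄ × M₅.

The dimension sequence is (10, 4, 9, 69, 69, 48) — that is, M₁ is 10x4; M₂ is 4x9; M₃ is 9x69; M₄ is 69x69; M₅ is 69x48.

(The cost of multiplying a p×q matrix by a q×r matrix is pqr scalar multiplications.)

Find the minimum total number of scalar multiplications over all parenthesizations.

Adjacent pairs: M₁M₂ = 10·4·9 = 360; M₂M₃ = 4·9·69 = 2484; M₃M₄ = 9·69·69 = 42849; M₄M₅ = 69·69·48 = 228528.
Length 3: M₁..M₃: k=1: 0+2484+10·4·69=5244; k=2: 360+0+10·9·69=6570 → min 5244 | M₂..M₄: k=2: 0+42849+4·9·69=45333; k=3: 2484+0+4·69·69=21528 → min 21528 | M₃..M₅: k=3: 0+228528+9·69·48=258336; k=4: 42849+0+9·69·48=72657 → min 72657.
Length 4: M₁..M₄: k=1: 0+21528+10·4·69=24288; k=2: 360+42849+10·9·69=49419; k=3: 5244+0+10·69·69=52854 → min 24288 | M₂..M₅: k=2: 0+72657+4·9·48=74385; k=3: 2484+228528+4·69·48=244260; k=4: 21528+0+4·69·48=34776 → min 34776.
Length 5: M₁..M₅: k=1: 0+34776+10·4·48=36696; k=2: 360+72657+10·9·48=77337; k=3: 5244+228528+10·69·48=266892; k=4: 24288+0+10·69·48=57408 → min 36696.
Optimal order: (M₁ × (((M₂ × M₃) × M₄) × M₅)) with cost 36696.

36696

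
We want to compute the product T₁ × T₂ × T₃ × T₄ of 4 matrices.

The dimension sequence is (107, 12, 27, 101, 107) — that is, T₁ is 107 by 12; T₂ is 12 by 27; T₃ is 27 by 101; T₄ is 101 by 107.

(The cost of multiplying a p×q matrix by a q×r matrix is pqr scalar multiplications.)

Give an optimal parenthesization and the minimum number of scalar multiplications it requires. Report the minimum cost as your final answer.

Adjacent pairs: T₁T₂ = 107·12·27 = 34668; T₂T₃ = 12·27·101 = 32724; T₃T₄ = 27·101·107 = 291789.
Length 3: T₁..T₃: k=1: 0+32724+107·12·101=162408; k=2: 34668+0+107·27·101=326457 → min 162408 | T₂..T₄: k=2: 0+291789+12·27·107=326457; k=3: 32724+0+12·101·107=162408 → min 162408.
Length 4: T₁..T₄: k=1: 0+162408+107·12·107=299796; k=2: 34668+291789+107·27·107=635580; k=3: 162408+0+107·101·107=1318757 → min 299796.
Optimal parenthesization: (T₁ × ((T₂ × T₃) × T₄)) with cost 299796.

299796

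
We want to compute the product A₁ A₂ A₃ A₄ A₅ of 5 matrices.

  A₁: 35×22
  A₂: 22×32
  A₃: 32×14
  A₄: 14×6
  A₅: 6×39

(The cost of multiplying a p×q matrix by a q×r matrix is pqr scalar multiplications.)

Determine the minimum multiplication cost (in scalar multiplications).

19722

Adjacent pairs: A₁A₂ = 35·22·32 = 24640; A₂A₃ = 22·32·14 = 9856; A₃A₄ = 32·14·6 = 2688; A₄A₅ = 14·6·39 = 3276.
Length 3: A₁..A₃: k=1: 0+9856+35·22·14=20636; k=2: 24640+0+35·32·14=40320 → min 20636 | A₂..A₄: k=2: 0+2688+22·32·6=6912; k=3: 9856+0+22·14·6=11704 → min 6912 | A₃..A₅: k=3: 0+3276+32·14·39=20748; k=4: 2688+0+32·6·39=10176 → min 10176.
Length 4: A₁..A₄: k=1: 0+6912+35·22·6=11532; k=2: 24640+2688+35·32·6=34048; k=3: 20636+0+35·14·6=23576 → min 11532 | A₂..A₅: k=2: 0+10176+22·32·39=37632; k=3: 9856+3276+22·14·39=25144; k=4: 6912+0+22·6·39=12060 → min 12060.
Length 5: A₁..A₅: k=1: 0+12060+35·22·39=42090; k=2: 24640+10176+35·32·39=78496; k=3: 20636+3276+35·14·39=43022; k=4: 11532+0+35·6·39=19722 → min 19722.
Optimal order: ((A₁ (A₂ (A₃ A₄))) A₅) with cost 19722.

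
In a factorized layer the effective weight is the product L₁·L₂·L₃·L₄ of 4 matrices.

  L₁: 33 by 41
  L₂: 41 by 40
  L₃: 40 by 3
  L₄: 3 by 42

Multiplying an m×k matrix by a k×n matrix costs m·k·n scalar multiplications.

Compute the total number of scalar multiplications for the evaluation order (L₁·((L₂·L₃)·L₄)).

(L₂·L₃): 41×40 by 40×3 → 41×3, cost 41·40·3 = 4920
((L₂·L₃)·L₄): 41×3 by 3×42 → 41×42, cost 41·3·42 = 5166; cumulative 10086
(L₁·((L₂·L₃)·L₄)): 33×41 by 41×42 → 33×42, cost 33·41·42 = 56826; cumulative 66912
Total: 66912 scalar multiplications.

66912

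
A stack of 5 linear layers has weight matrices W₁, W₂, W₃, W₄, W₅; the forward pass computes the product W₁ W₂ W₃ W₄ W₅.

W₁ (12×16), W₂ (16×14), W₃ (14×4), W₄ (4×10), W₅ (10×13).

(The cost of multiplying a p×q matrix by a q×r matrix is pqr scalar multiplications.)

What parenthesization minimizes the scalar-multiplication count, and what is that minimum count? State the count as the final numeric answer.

2808

Adjacent pairs: W₁W₂ = 12·16·14 = 2688; W₂W₃ = 16·14·4 = 896; W₃W₄ = 14·4·10 = 560; W₄W₅ = 4·10·13 = 520.
Length 3: W₁..W₃: k=1: 0+896+12·16·4=1664; k=2: 2688+0+12·14·4=3360 → min 1664 | W₂..W₄: k=2: 0+560+16·14·10=2800; k=3: 896+0+16·4·10=1536 → min 1536 | W₃..W₅: k=3: 0+520+14·4·13=1248; k=4: 560+0+14·10·13=2380 → min 1248.
Length 4: W₁..W₄: k=1: 0+1536+12·16·10=3456; k=2: 2688+560+12·14·10=4928; k=3: 1664+0+12·4·10=2144 → min 2144 | W₂..W₅: k=2: 0+1248+16·14·13=4160; k=3: 896+520+16·4·13=2248; k=4: 1536+0+16·10·13=3616 → min 2248.
Length 5: W₁..W₅: k=1: 0+2248+12·16·13=4744; k=2: 2688+1248+12·14·13=6120; k=3: 1664+520+12·4·13=2808; k=4: 2144+0+12·10·13=3704 → min 2808.
Optimal parenthesization: ((W₁ (W₂ W₃)) (W₄ W₅)) with cost 2808.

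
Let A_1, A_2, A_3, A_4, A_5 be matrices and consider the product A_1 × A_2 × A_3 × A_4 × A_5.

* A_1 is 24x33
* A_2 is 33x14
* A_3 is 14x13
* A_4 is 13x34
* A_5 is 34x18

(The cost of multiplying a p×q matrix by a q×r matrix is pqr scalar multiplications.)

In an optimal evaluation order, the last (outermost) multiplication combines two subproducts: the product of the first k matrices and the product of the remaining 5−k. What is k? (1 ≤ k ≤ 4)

2

Adjacent pairs: A_1A_2 = 24·33·14 = 11088; A_2A_3 = 33·14·13 = 6006; A_3A_4 = 14·13·34 = 6188; A_4A_5 = 13·34·18 = 7956.
Length 3: A_1..A_3: k=1: 0+6006+24·33·13=16302; k=2: 11088+0+24·14·13=15456 → min 15456 | A_2..A_4: k=2: 0+6188+33·14·34=21896; k=3: 6006+0+33·13·34=20592 → min 20592 | A_3..A_5: k=3: 0+7956+14·13·18=11232; k=4: 6188+0+14·34·18=14756 → min 11232.
Length 4: A_1..A_4: k=1: 0+20592+24·33·34=47520; k=2: 11088+6188+24·14·34=28700; k=3: 15456+0+24·13·34=26064 → min 26064 | A_2..A_5: k=2: 0+11232+33·14·18=19548; k=3: 6006+7956+33·13·18=21684; k=4: 20592+0+33·34·18=40788 → min 19548.
Top-level splits: k=1: (A_1..A_1)·(A_2..A_5) → 0+19548+24·33·18 = 33804; k=2: (A_1..A_2)·(A_3..A_5) → 11088+11232+24·14·18 = 28368; k=3: (A_1..A_3)·(A_4..A_5) → 15456+7956+24·13·18 = 29028; k=4: (A_1..A_4)·(A_5..A_5) → 26064+0+24·34·18 = 40752.
Best split is after A_2, i.e. k = 2.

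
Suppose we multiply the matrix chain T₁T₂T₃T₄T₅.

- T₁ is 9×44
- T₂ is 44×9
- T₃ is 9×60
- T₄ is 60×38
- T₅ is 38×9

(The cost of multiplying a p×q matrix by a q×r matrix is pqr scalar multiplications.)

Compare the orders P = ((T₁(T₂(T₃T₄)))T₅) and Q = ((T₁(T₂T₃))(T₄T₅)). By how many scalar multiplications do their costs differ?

19206

Order P = ((T₁(T₂(T₃T₄)))T₅): (T₃T₄): 9×60 by 60×38 → 9×38, cost 9·60·38 = 20520; (T₂(T₃T₄)): 44×9 by 9×38 → 44×38, cost 44·9·38 = 15048; cumulative 35568; (T₁(T₂(T₃T₄))): 9×44 by 44×38 → 9×38, cost 9·44·38 = 15048; cumulative 50616; ((T₁(T₂(T₃T₄)))T₅): 9×38 by 38×9 → 9×9, cost 9·38·9 = 3078; cumulative 53694. Total 53694.
Order Q = ((T₁(T₂T₃))(T₄T₅)): (T₂T₃): 44×9 by 9×60 → 44×60, cost 44·9·60 = 23760; (T₁(T₂T₃)): 9×44 by 44×60 → 9×60, cost 9·44·60 = 23760; cumulative 47520; (T₄T₅): 60×38 by 38×9 → 60×9, cost 60·38·9 = 20520; ((T₁(T₂T₃))(T₄T₅)): 9×60 by 60×9 → 9×9, cost 9·60·9 = 4860; cumulative 72900. Total 72900.
Difference: |53694 − 72900| = 19206.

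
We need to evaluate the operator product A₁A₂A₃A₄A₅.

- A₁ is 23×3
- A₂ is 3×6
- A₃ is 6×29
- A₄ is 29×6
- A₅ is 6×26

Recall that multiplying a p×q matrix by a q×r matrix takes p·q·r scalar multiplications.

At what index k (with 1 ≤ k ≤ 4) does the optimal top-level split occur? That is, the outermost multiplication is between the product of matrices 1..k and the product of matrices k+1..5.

Adjacent pairs: A₁A₂ = 23·3·6 = 414; A₂A₃ = 3·6·29 = 522; A₃A₄ = 6·29·6 = 1044; A₄A₅ = 29·6·26 = 4524.
Length 3: A₁..A₃: k=1: 0+522+23·3·29=2523; k=2: 414+0+23·6·29=4416 → min 2523 | A₂..A₄: k=2: 0+1044+3·6·6=1152; k=3: 522+0+3·29·6=1044 → min 1044 | A₃..A₅: k=3: 0+4524+6·29·26=9048; k=4: 1044+0+6·6·26=1980 → min 1980.
Length 4: A₁..A₄: k=1: 0+1044+23·3·6=1458; k=2: 414+1044+23·6·6=2286; k=3: 2523+0+23·29·6=6525 → min 1458 | A₂..A₅: k=2: 0+1980+3·6·26=2448; k=3: 522+4524+3·29·26=7308; k=4: 1044+0+3·6·26=1512 → min 1512.
Top-level splits: k=1: (A₁..A₁)·(A₂..A₅) → 0+1512+23·3·26 = 3306; k=2: (A₁..A₂)·(A₃..A₅) → 414+1980+23·6·26 = 5982; k=3: (A₁..A₃)·(A₄..A₅) → 2523+4524+23·29·26 = 24389; k=4: (A₁..A₄)·(A₅..A₅) → 1458+0+23·6·26 = 5046.
Best split is after A₁, i.e. k = 1.

1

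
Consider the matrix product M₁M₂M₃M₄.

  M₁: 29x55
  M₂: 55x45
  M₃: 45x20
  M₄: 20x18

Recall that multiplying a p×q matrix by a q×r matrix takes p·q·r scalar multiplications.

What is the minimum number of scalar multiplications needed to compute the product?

89460

Adjacent pairs: M₁M₂ = 29·55·45 = 71775; M₂M₃ = 55·45·20 = 49500; M₃M₄ = 45·20·18 = 16200.
Length 3: M₁..M₃: k=1: 0+49500+29·55·20=81400; k=2: 71775+0+29·45·20=97875 → min 81400 | M₂..M₄: k=2: 0+16200+55·45·18=60750; k=3: 49500+0+55·20·18=69300 → min 60750.
Length 4: M₁..M₄: k=1: 0+60750+29·55·18=89460; k=2: 71775+16200+29·45·18=111465; k=3: 81400+0+29·20·18=91840 → min 89460.
Optimal order: (M₁(M₂(M₃M₄))) with cost 89460.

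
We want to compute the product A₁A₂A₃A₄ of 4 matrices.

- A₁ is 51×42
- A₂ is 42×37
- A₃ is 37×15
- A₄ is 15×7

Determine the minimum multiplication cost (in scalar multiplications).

Adjacent pairs: A₁A₂ = 51·42·37 = 79254; A₂A₃ = 42·37·15 = 23310; A₃A₄ = 37·15·7 = 3885.
Length 3: A₁..A₃: k=1: 0+23310+51·42·15=55440; k=2: 79254+0+51·37·15=107559 → min 55440 | A₂..A₄: k=2: 0+3885+42·37·7=14763; k=3: 23310+0+42·15·7=27720 → min 14763.
Length 4: A₁..A₄: k=1: 0+14763+51·42·7=29757; k=2: 79254+3885+51·37·7=96348; k=3: 55440+0+51·15·7=60795 → min 29757.
Optimal order: (A₁(A₂(A₃A₄))) with cost 29757.

29757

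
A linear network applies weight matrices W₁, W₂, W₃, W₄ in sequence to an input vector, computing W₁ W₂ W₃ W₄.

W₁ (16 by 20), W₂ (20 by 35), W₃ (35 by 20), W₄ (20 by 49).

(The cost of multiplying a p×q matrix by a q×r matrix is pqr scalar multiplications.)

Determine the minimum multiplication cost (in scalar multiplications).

36080

Adjacent pairs: W₁W₂ = 16·20·35 = 11200; W₂W₃ = 20·35·20 = 14000; W₃W₄ = 35·20·49 = 34300.
Length 3: W₁..W₃: k=1: 0+14000+16·20·20=20400; k=2: 11200+0+16·35·20=22400 → min 20400 | W₂..W₄: k=2: 0+34300+20·35·49=68600; k=3: 14000+0+20·20·49=33600 → min 33600.
Length 4: W₁..W₄: k=1: 0+33600+16·20·49=49280; k=2: 11200+34300+16·35·49=72940; k=3: 20400+0+16·20·49=36080 → min 36080.
Optimal order: ((W₁ (W₂ W₃)) W₄) with cost 36080.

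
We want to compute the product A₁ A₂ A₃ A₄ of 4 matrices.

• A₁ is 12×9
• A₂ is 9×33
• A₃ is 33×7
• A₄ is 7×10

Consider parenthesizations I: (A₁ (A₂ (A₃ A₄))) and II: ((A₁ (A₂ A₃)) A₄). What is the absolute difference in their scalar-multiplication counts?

Order I = (A₁ (A₂ (A₃ A₄))): (A₃ A₄): 33×7 by 7×10 → 33×10, cost 33·7·10 = 2310; (A₂ (A₃ A₄)): 9×33 by 33×10 → 9×10, cost 9·33·10 = 2970; cumulative 5280; (A₁ (A₂ (A₃ A₄))): 12×9 by 9×10 → 12×10, cost 12·9·10 = 1080; cumulative 6360. Total 6360.
Order II = ((A₁ (A₂ A₃)) A₄): (A₂ A₃): 9×33 by 33×7 → 9×7, cost 9·33·7 = 2079; (A₁ (A₂ A₃)): 12×9 by 9×7 → 12×7, cost 12·9·7 = 756; cumulative 2835; ((A₁ (A₂ A₃)) A₄): 12×7 by 7×10 → 12×10, cost 12·7·10 = 840; cumulative 3675. Total 3675.
Difference: |6360 − 3675| = 2685.

2685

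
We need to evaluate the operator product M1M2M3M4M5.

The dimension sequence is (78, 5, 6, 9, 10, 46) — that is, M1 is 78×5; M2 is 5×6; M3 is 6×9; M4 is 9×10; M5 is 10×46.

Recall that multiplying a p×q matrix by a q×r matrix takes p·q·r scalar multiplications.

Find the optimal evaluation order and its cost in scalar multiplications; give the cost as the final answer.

20960

Adjacent pairs: M1M2 = 78·5·6 = 2340; M2M3 = 5·6·9 = 270; M3M4 = 6·9·10 = 540; M4M5 = 9·10·46 = 4140.
Length 3: M1..M3: k=1: 0+270+78·5·9=3780; k=2: 2340+0+78·6·9=6552 → min 3780 | M2..M4: k=2: 0+540+5·6·10=840; k=3: 270+0+5·9·10=720 → min 720 | M3..M5: k=3: 0+4140+6·9·46=6624; k=4: 540+0+6·10·46=3300 → min 3300.
Length 4: M1..M4: k=1: 0+720+78·5·10=4620; k=2: 2340+540+78·6·10=7560; k=3: 3780+0+78·9·10=10800 → min 4620 | M2..M5: k=2: 0+3300+5·6·46=4680; k=3: 270+4140+5·9·46=6480; k=4: 720+0+5·10·46=3020 → min 3020.
Length 5: M1..M5: k=1: 0+3020+78·5·46=20960; k=2: 2340+3300+78·6·46=27168; k=3: 3780+4140+78·9·46=40212; k=4: 4620+0+78·10·46=40500 → min 20960.
Optimal parenthesization: (M1(((M2M3)M4)M5)) with cost 20960.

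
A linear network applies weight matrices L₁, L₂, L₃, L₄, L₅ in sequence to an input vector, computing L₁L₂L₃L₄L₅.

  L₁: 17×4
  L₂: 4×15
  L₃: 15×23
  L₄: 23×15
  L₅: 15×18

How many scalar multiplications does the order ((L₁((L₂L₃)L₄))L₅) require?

8370

(L₂L₃): 4×15 by 15×23 → 4×23, cost 4·15·23 = 1380
((L₂L₃)L₄): 4×23 by 23×15 → 4×15, cost 4·23·15 = 1380; cumulative 2760
(L₁((L₂L₃)L₄)): 17×4 by 4×15 → 17×15, cost 17·4·15 = 1020; cumulative 3780
((L₁((L₂L₃)L₄))L₅): 17×15 by 15×18 → 17×18, cost 17·15·18 = 4590; cumulative 8370
Total: 8370 scalar multiplications.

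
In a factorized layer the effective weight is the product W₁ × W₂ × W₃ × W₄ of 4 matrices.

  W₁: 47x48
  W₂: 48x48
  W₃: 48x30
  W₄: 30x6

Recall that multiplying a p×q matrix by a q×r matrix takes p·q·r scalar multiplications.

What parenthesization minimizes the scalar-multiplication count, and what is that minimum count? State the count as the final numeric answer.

Adjacent pairs: W₁W₂ = 47·48·48 = 108288; W₂W₃ = 48·48·30 = 69120; W₃W₄ = 48·30·6 = 8640.
Length 3: W₁..W₃: k=1: 0+69120+47·48·30=136800; k=2: 108288+0+47·48·30=175968 → min 136800 | W₂..W₄: k=2: 0+8640+48·48·6=22464; k=3: 69120+0+48·30·6=77760 → min 22464.
Length 4: W₁..W₄: k=1: 0+22464+47·48·6=36000; k=2: 108288+8640+47·48·6=130464; k=3: 136800+0+47·30·6=145260 → min 36000.
Optimal parenthesization: (W₁ × (W₂ × (W₃ × W₄))) with cost 36000.

36000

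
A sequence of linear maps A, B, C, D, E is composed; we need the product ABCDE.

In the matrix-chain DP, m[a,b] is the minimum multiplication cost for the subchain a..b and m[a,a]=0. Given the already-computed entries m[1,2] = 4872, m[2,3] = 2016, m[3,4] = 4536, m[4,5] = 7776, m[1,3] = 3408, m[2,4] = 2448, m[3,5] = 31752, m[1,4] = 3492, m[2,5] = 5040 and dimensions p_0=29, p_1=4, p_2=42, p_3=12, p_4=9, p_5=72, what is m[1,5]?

m[1,5] = min over k∈[1,4] of m[1,k]+m[k+1,5]+p_{0}·p_k·p_{5}.
k=1: 0 + 5040 + 29·4·72 = 13392; k=2: 4872 + 31752 + 29·42·72 = 124320; k=3: 3408 + 7776 + 29·12·72 = 36240; k=4: 3492 + 0 + 29·9·72 = 22284.
Minimum: 13392 at k=1.

13392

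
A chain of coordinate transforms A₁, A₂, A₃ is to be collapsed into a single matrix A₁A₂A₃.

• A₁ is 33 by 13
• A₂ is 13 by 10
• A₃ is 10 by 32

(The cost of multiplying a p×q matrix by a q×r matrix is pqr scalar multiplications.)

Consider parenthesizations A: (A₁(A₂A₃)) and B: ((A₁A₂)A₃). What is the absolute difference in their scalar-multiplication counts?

3038

Order A = (A₁(A₂A₃)): (A₂A₃): 13×10 by 10×32 → 13×32, cost 13·10·32 = 4160; (A₁(A₂A₃)): 33×13 by 13×32 → 33×32, cost 33·13·32 = 13728; cumulative 17888. Total 17888.
Order B = ((A₁A₂)A₃): (A₁A₂): 33×13 by 13×10 → 33×10, cost 33·13·10 = 4290; ((A₁A₂)A₃): 33×10 by 10×32 → 33×32, cost 33·10·32 = 10560; cumulative 14850. Total 14850.
Difference: |17888 − 14850| = 3038.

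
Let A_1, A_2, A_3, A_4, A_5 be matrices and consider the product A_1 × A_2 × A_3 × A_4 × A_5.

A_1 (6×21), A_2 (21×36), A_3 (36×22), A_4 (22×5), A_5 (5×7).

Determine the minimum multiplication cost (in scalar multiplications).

Adjacent pairs: A_1A_2 = 6·21·36 = 4536; A_2A_3 = 21·36·22 = 16632; A_3A_4 = 36·22·5 = 3960; A_4A_5 = 22·5·7 = 770.
Length 3: A_1..A_3: k=1: 0+16632+6·21·22=19404; k=2: 4536+0+6·36·22=9288 → min 9288 | A_2..A_4: k=2: 0+3960+21·36·5=7740; k=3: 16632+0+21·22·5=18942 → min 7740 | A_3..A_5: k=3: 0+770+36·22·7=6314; k=4: 3960+0+36·5·7=5220 → min 5220.
Length 4: A_1..A_4: k=1: 0+7740+6·21·5=8370; k=2: 4536+3960+6·36·5=9576; k=3: 9288+0+6·22·5=9948 → min 8370 | A_2..A_5: k=2: 0+5220+21·36·7=10512; k=3: 16632+770+21·22·7=20636; k=4: 7740+0+21·5·7=8475 → min 8475.
Length 5: A_1..A_5: k=1: 0+8475+6·21·7=9357; k=2: 4536+5220+6·36·7=11268; k=3: 9288+770+6·22·7=10982; k=4: 8370+0+6·5·7=8580 → min 8580.
Optimal order: ((A_1 × (A_2 × (A_3 × A_4))) × A_5) with cost 8580.

8580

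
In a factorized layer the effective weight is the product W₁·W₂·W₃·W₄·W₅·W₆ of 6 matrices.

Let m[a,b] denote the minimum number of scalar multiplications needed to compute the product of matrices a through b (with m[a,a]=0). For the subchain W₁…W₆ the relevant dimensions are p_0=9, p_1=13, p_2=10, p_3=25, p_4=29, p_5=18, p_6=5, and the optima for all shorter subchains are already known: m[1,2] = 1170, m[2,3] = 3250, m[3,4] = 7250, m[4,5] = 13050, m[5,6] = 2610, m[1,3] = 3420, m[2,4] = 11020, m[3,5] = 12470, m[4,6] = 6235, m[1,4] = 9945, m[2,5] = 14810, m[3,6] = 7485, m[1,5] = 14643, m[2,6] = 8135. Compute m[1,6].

m[1,6] = min over k∈[1,5] of m[1,k]+m[k+1,6]+p_{0}·p_k·p_{6}.
k=1: 0 + 8135 + 9·13·5 = 8720; k=2: 1170 + 7485 + 9·10·5 = 9105; k=3: 3420 + 6235 + 9·25·5 = 10780; k=4: 9945 + 2610 + 9·29·5 = 13860; k=5: 14643 + 0 + 9·18·5 = 15453.
Minimum: 8720 at k=1.

8720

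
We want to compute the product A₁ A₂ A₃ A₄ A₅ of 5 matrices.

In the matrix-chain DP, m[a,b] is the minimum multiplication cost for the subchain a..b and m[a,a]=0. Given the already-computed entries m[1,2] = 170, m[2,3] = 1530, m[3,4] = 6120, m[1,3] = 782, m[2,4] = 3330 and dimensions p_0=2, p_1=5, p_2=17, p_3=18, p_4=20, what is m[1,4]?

1502

m[1,4] = min over k∈[1,3] of m[1,k]+m[k+1,4]+p_{0}·p_k·p_{4}.
k=1: 0 + 3330 + 2·5·20 = 3530; k=2: 170 + 6120 + 2·17·20 = 6970; k=3: 782 + 0 + 2·18·20 = 1502.
Minimum: 1502 at k=3.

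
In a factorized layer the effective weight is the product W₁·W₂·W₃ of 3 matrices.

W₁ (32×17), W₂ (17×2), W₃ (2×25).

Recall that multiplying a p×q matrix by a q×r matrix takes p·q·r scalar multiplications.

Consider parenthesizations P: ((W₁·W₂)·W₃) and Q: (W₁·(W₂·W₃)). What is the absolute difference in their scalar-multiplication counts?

11762

Order P = ((W₁·W₂)·W₃): (W₁·W₂): 32×17 by 17×2 → 32×2, cost 32·17·2 = 1088; ((W₁·W₂)·W₃): 32×2 by 2×25 → 32×25, cost 32·2·25 = 1600; cumulative 2688. Total 2688.
Order Q = (W₁·(W₂·W₃)): (W₂·W₃): 17×2 by 2×25 → 17×25, cost 17·2·25 = 850; (W₁·(W₂·W₃)): 32×17 by 17×25 → 32×25, cost 32·17·25 = 13600; cumulative 14450. Total 14450.
Difference: |2688 − 14450| = 11762.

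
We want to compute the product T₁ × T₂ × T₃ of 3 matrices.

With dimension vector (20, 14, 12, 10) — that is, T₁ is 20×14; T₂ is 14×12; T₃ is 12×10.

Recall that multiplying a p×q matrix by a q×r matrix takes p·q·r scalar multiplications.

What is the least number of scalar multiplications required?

4480

Order (T₁ × (T₂ × T₃)): (T₂ × T₃): 14×12 by 12×10 → 14×10, cost 14·12·10 = 1680; (T₁ × (T₂ × T₃)): 20×14 by 14×10 → 20×10, cost 20·14·10 = 2800; cumulative 4480. Total 4480.
Order ((T₁ × T₂) × T₃): (T₁ × T₂): 20×14 by 14×12 → 20×12, cost 20·14·12 = 3360; ((T₁ × T₂) × T₃): 20×12 by 12×10 → 20×10, cost 20·12·10 = 2400; cumulative 5760. Total 5760.
Minimum: 4480.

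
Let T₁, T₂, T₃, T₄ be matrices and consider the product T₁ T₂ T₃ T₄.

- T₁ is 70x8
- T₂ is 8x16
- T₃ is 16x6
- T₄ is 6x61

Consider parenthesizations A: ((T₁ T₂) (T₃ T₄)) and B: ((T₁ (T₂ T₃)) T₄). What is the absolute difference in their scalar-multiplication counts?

53388

Order A = ((T₁ T₂) (T₃ T₄)): (T₁ T₂): 70×8 by 8×16 → 70×16, cost 70·8·16 = 8960; (T₃ T₄): 16×6 by 6×61 → 16×61, cost 16·6·61 = 5856; ((T₁ T₂) (T₃ T₄)): 70×16 by 16×61 → 70×61, cost 70·16·61 = 68320; cumulative 83136. Total 83136.
Order B = ((T₁ (T₂ T₃)) T₄): (T₂ T₃): 8×16 by 16×6 → 8×6, cost 8·16·6 = 768; (T₁ (T₂ T₃)): 70×8 by 8×6 → 70×6, cost 70·8·6 = 3360; cumulative 4128; ((T₁ (T₂ T₃)) T₄): 70×6 by 6×61 → 70×61, cost 70·6·61 = 25620; cumulative 29748. Total 29748.
Difference: |83136 − 29748| = 53388.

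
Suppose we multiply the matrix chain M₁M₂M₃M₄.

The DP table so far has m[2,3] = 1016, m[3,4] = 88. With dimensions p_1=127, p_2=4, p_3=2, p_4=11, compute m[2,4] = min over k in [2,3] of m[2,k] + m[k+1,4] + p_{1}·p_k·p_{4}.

3810

m[2,4] = min over k∈[2,3] of m[2,k]+m[k+1,4]+p_{1}·p_k·p_{4}.
k=2: 0 + 88 + 127·4·11 = 5676; k=3: 1016 + 0 + 127·2·11 = 3810.
Minimum: 3810 at k=3.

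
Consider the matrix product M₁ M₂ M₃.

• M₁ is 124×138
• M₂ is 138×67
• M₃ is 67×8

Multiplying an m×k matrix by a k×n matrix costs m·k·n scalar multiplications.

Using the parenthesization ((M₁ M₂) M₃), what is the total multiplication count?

(M₁ M₂): 124×138 by 138×67 → 124×67, cost 124·138·67 = 1146504
((M₁ M₂) M₃): 124×67 by 67×8 → 124×8, cost 124·67·8 = 66464; cumulative 1212968
Total: 1212968 scalar multiplications.

1212968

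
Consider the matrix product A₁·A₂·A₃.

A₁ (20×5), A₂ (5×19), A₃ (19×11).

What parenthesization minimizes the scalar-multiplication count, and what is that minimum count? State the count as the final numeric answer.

2145

(A₁·(A₂·A₃)): cost 2145.
((A₁·A₂)·A₃): cost 6080.
Optimal: (A₁·(A₂·A₃)) with cost 2145.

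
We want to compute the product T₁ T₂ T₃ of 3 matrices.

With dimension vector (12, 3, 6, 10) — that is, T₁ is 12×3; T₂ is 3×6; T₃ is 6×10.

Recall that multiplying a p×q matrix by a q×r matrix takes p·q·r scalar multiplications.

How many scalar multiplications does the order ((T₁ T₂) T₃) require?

936

(T₁ T₂): 12×3 by 3×6 → 12×6, cost 12·3·6 = 216
((T₁ T₂) T₃): 12×6 by 6×10 → 12×10, cost 12·6·10 = 720; cumulative 936
Total: 936 scalar multiplications.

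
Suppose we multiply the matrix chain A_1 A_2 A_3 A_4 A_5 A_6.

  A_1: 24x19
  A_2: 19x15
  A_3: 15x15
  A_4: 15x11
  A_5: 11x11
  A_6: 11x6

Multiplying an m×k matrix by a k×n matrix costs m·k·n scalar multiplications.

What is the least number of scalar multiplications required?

7512

Adjacent pairs: A_1A_2 = 24·19·15 = 6840; A_2A_3 = 19·15·15 = 4275; A_3A_4 = 15·15·11 = 2475; A_4A_5 = 15·11·11 = 1815; A_5A_6 = 11·11·6 = 726.
Length 3: A_1..A_3: k=1: 0+4275+24·19·15=11115; k=2: 6840+0+24·15·15=12240 → min 11115 | A_2..A_4: k=2: 0+2475+19·15·11=5610; k=3: 4275+0+19·15·11=7410 → min 5610 | A_3..A_5: k=3: 0+1815+15·15·11=4290; k=4: 2475+0+15·11·11=4290 → min 4290 | A_4..A_6: k=4: 0+726+15·11·6=1716; k=5: 1815+0+15·11·6=2805 → min 1716.
Length 4: A_1..A_4: k=1: 0+5610+24·19·11=10626; k=2: 6840+2475+24·15·11=13275; k=3: 11115+0+24·15·11=15075 → min 10626 | A_2..A_5: k=2: 0+4290+19·15·11=7425; k=3: 4275+1815+19·15·11=9225; k=4: 5610+0+19·11·11=7909 → min 7425 | A_3..A_6: k=3: 0+1716+15·15·6=3066; k=4: 2475+726+15·11·6=4191; k=5: 4290+0+15·11·6=5280 → min 3066.
Length 5: A_1..A_5: k=1: 0+7425+24·19·11=12441; k=2: 6840+4290+24·15·11=15090; k=3: 11115+1815+24·15·11=16890; k=4: 10626+0+24·11·11=13530 → min 12441 | A_2..A_6: k=2: 0+3066+19·15·6=4776; k=3: 4275+1716+19·15·6=7701; k=4: 5610+726+19·11·6=7590; k=5: 7425+0+19·11·6=8679 → min 4776.
Length 6: A_1..A_6: k=1: 0+4776+24·19·6=7512; k=2: 6840+3066+24·15·6=12066; k=3: 11115+1716+24·15·6=14991; k=4: 10626+726+24·11·6=12936; k=5: 12441+0+24·11·6=14025 → min 7512.
Optimal order: (A_1 (A_2 (A_3 (A_4 (A_5 A_6))))) with cost 7512.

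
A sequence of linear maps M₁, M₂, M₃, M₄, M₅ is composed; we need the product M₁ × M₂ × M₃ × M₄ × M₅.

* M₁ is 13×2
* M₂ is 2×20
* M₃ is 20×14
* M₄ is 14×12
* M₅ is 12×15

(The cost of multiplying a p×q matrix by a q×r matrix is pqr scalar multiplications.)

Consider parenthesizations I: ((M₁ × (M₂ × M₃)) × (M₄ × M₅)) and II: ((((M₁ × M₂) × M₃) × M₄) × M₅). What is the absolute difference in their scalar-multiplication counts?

Order I = ((M₁ × (M₂ × M₃)) × (M₄ × M₅)): (M₂ × M₃): 2×20 by 20×14 → 2×14, cost 2·20·14 = 560; (M₁ × (M₂ × M₃)): 13×2 by 2×14 → 13×14, cost 13·2·14 = 364; cumulative 924; (M₄ × M₅): 14×12 by 12×15 → 14×15, cost 14·12·15 = 2520; ((M₁ × (M₂ × M₃)) × (M₄ × M₅)): 13×14 by 14×15 → 13×15, cost 13·14·15 = 2730; cumulative 6174. Total 6174.
Order II = ((((M₁ × M₂) × M₃) × M₄) × M₅): (M₁ × M₂): 13×2 by 2×20 → 13×20, cost 13·2·20 = 520; ((M₁ × M₂) × M₃): 13×20 by 20×14 → 13×14, cost 13·20·14 = 3640; cumulative 4160; (((M₁ × M₂) × M₃) × M₄): 13×14 by 14×12 → 13×12, cost 13·14·12 = 2184; cumulative 6344; ((((M₁ × M₂) × M₃) × M₄) × M₅): 13×12 by 12×15 → 13×15, cost 13·12·15 = 2340; cumulative 8684. Total 8684.
Difference: |6174 − 8684| = 2510.

2510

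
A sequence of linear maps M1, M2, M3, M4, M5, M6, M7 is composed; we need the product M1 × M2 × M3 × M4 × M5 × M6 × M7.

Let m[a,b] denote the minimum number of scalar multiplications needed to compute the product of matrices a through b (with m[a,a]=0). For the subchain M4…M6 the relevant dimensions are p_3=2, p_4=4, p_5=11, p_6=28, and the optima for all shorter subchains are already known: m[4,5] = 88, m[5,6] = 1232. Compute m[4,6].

704

m[4,6] = min over k∈[4,5] of m[4,k]+m[k+1,6]+p_{3}·p_k·p_{6}.
k=4: 0 + 1232 + 2·4·28 = 1456; k=5: 88 + 0 + 2·11·28 = 704.
Minimum: 704 at k=5.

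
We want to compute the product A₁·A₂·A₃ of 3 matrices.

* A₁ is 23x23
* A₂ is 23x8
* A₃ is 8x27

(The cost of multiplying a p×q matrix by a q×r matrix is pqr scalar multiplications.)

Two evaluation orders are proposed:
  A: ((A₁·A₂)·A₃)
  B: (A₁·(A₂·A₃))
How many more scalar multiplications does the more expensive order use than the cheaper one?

10051

Order A = ((A₁·A₂)·A₃): (A₁·A₂): 23×23 by 23×8 → 23×8, cost 23·23·8 = 4232; ((A₁·A₂)·A₃): 23×8 by 8×27 → 23×27, cost 23·8·27 = 4968; cumulative 9200. Total 9200.
Order B = (A₁·(A₂·A₃)): (A₂·A₃): 23×8 by 8×27 → 23×27, cost 23·8·27 = 4968; (A₁·(A₂·A₃)): 23×23 by 23×27 → 23×27, cost 23·23·27 = 14283; cumulative 19251. Total 19251.
Difference: |9200 − 19251| = 10051.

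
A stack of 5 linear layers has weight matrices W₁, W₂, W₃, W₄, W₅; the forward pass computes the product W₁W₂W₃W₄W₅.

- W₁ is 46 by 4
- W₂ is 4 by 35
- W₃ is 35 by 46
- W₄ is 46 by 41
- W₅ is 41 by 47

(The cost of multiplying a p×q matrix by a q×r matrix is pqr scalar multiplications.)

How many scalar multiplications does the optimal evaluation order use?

30340

Adjacent pairs: W₁W₂ = 46·4·35 = 6440; W₂W₃ = 4·35·46 = 6440; W₃W₄ = 35·46·41 = 66010; W₄W₅ = 46·41·47 = 88642.
Length 3: W₁..W₃: k=1: 0+6440+46·4·46=14904; k=2: 6440+0+46·35·46=80500 → min 14904 | W₂..W₄: k=2: 0+66010+4·35·41=71750; k=3: 6440+0+4·46·41=13984 → min 13984 | W₃..W₅: k=3: 0+88642+35·46·47=164312; k=4: 66010+0+35·41·47=133455 → min 133455.
Length 4: W₁..W₄: k=1: 0+13984+46·4·41=21528; k=2: 6440+66010+46·35·41=138460; k=3: 14904+0+46·46·41=101660 → min 21528 | W₂..W₅: k=2: 0+133455+4·35·47=140035; k=3: 6440+88642+4·46·47=103730; k=4: 13984+0+4·41·47=21692 → min 21692.
Length 5: W₁..W₅: k=1: 0+21692+46·4·47=30340; k=2: 6440+133455+46·35·47=215565; k=3: 14904+88642+46·46·47=202998; k=4: 21528+0+46·41·47=110170 → min 30340.
Optimal order: (W₁(((W₂W₃)W₄)W₅)) with cost 30340.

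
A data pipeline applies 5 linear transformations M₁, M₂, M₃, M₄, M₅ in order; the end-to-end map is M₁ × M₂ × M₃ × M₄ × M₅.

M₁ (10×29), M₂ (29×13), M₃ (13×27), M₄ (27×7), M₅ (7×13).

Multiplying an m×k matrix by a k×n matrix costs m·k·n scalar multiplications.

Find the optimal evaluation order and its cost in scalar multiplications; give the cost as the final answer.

8036

Adjacent pairs: M₁M₂ = 10·29·13 = 3770; M₂M₃ = 29·13·27 = 10179; M₃M₄ = 13·27·7 = 2457; M₄M₅ = 27·7·13 = 2457.
Length 3: M₁..M₃: k=1: 0+10179+10·29·27=18009; k=2: 3770+0+10·13·27=7280 → min 7280 | M₂..M₄: k=2: 0+2457+29·13·7=5096; k=3: 10179+0+29·27·7=15660 → min 5096 | M₃..M₅: k=3: 0+2457+13·27·13=7020; k=4: 2457+0+13·7·13=3640 → min 3640.
Length 4: M₁..M₄: k=1: 0+5096+10·29·7=7126; k=2: 3770+2457+10·13·7=7137; k=3: 7280+0+10·27·7=9170 → min 7126 | M₂..M₅: k=2: 0+3640+29·13·13=8541; k=3: 10179+2457+29·27·13=22815; k=4: 5096+0+29·7·13=7735 → min 7735.
Length 5: M₁..M₅: k=1: 0+7735+10·29·13=11505; k=2: 3770+3640+10·13·13=9100; k=3: 7280+2457+10·27·13=13247; k=4: 7126+0+10·7·13=8036 → min 8036.
Optimal parenthesization: ((M₁ × (M₂ × (M₃ × M₄))) × M₅) with cost 8036.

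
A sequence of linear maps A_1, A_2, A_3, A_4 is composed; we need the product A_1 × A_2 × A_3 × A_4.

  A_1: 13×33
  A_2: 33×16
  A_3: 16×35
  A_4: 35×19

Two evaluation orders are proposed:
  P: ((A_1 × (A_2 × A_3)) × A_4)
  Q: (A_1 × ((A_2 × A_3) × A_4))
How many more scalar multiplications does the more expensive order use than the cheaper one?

Order P = ((A_1 × (A_2 × A_3)) × A_4): (A_2 × A_3): 33×16 by 16×35 → 33×35, cost 33·16·35 = 18480; (A_1 × (A_2 × A_3)): 13×33 by 33×35 → 13×35, cost 13·33·35 = 15015; cumulative 33495; ((A_1 × (A_2 × A_3)) × A_4): 13×35 by 35×19 → 13×19, cost 13·35·19 = 8645; cumulative 42140. Total 42140.
Order Q = (A_1 × ((A_2 × A_3) × A_4)): (A_2 × A_3): 33×16 by 16×35 → 33×35, cost 33·16·35 = 18480; ((A_2 × A_3) × A_4): 33×35 by 35×19 → 33×19, cost 33·35·19 = 21945; cumulative 40425; (A_1 × ((A_2 × A_3) × A_4)): 13×33 by 33×19 → 13×19, cost 13·33·19 = 8151; cumulative 48576. Total 48576.
Difference: |42140 − 48576| = 6436.

6436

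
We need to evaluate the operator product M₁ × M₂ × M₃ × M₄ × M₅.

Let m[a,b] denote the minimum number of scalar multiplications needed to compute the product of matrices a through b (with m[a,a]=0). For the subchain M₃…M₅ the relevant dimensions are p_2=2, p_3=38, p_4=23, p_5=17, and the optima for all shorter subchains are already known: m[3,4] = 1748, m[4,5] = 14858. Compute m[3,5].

2530

m[3,5] = min over k∈[3,4] of m[3,k]+m[k+1,5]+p_{2}·p_k·p_{5}.
k=3: 0 + 14858 + 2·38·17 = 16150; k=4: 1748 + 0 + 2·23·17 = 2530.
Minimum: 2530 at k=4.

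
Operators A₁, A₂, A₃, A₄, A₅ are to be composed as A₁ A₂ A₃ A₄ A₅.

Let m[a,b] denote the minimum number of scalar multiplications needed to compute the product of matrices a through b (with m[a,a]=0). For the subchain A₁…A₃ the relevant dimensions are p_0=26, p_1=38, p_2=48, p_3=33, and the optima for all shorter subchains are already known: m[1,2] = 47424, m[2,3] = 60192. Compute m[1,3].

m[1,3] = min over k∈[1,2] of m[1,k]+m[k+1,3]+p_{0}·p_k·p_{3}.
k=1: 0 + 60192 + 26·38·33 = 92796; k=2: 47424 + 0 + 26·48·33 = 88608.
Minimum: 88608 at k=2.

88608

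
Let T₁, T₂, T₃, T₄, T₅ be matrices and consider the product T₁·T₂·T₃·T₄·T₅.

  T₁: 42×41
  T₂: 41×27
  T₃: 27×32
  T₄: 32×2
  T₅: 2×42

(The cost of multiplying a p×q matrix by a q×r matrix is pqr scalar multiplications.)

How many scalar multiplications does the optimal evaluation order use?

Adjacent pairs: T₁T₂ = 42·41·27 = 46494; T₂T₃ = 41·27·32 = 35424; T₃T₄ = 27·32·2 = 1728; T₄T₅ = 32·2·42 = 2688.
Length 3: T₁..T₃: k=1: 0+35424+42·41·32=90528; k=2: 46494+0+42·27·32=82782 → min 82782 | T₂..T₄: k=2: 0+1728+41·27·2=3942; k=3: 35424+0+41·32·2=38048 → min 3942 | T₃..T₅: k=3: 0+2688+27·32·42=38976; k=4: 1728+0+27·2·42=3996 → min 3996.
Length 4: T₁..T₄: k=1: 0+3942+42·41·2=7386; k=2: 46494+1728+42·27·2=50490; k=3: 82782+0+42·32·2=85470 → min 7386 | T₂..T₅: k=2: 0+3996+41·27·42=50490; k=3: 35424+2688+41·32·42=93216; k=4: 3942+0+41·2·42=7386 → min 7386.
Length 5: T₁..T₅: k=1: 0+7386+42·41·42=79710; k=2: 46494+3996+42·27·42=98118; k=3: 82782+2688+42·32·42=141918; k=4: 7386+0+42·2·42=10914 → min 10914.
Optimal order: ((T₁·(T₂·(T₃·T₄)))·T₅) with cost 10914.

10914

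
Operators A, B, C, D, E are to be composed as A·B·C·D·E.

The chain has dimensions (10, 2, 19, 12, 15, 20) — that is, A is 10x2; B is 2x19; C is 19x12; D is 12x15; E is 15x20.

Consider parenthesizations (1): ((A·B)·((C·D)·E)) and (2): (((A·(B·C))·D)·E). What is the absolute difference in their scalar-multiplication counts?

Order (1) = ((A·B)·((C·D)·E)): (A·B): 10×2 by 2×19 → 10×19, cost 10·2·19 = 380; (C·D): 19×12 by 12×15 → 19×15, cost 19·12·15 = 3420; ((C·D)·E): 19×15 by 15×20 → 19×20, cost 19·15·20 = 5700; cumulative 9120; ((A·B)·((C·D)·E)): 10×19 by 19×20 → 10×20, cost 10·19·20 = 3800; cumulative 13300. Total 13300.
Order (2) = (((A·(B·C))·D)·E): (B·C): 2×19 by 19×12 → 2×12, cost 2·19·12 = 456; (A·(B·C)): 10×2 by 2×12 → 10×12, cost 10·2·12 = 240; cumulative 696; ((A·(B·C))·D): 10×12 by 12×15 → 10×15, cost 10·12·15 = 1800; cumulative 2496; (((A·(B·C))·D)·E): 10×15 by 15×20 → 10×20, cost 10·15·20 = 3000; cumulative 5496. Total 5496.
Difference: |13300 − 5496| = 7804.

7804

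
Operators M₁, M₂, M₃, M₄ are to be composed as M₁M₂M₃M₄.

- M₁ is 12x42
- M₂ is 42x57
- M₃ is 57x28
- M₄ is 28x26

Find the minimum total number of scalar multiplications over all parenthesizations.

Adjacent pairs: M₁M₂ = 12·42·57 = 28728; M₂M₃ = 42·57·28 = 67032; M₃M₄ = 57·28·26 = 41496.
Length 3: M₁..M₃: k=1: 0+67032+12·42·28=81144; k=2: 28728+0+12·57·28=47880 → min 47880 | M₂..M₄: k=2: 0+41496+42·57·26=103740; k=3: 67032+0+42·28·26=97608 → min 97608.
Length 4: M₁..M₄: k=1: 0+97608+12·42·26=110712; k=2: 28728+41496+12·57·26=88008; k=3: 47880+0+12·28·26=56616 → min 56616.
Optimal order: (((M₁M₂)M₃)M₄) with cost 56616.

56616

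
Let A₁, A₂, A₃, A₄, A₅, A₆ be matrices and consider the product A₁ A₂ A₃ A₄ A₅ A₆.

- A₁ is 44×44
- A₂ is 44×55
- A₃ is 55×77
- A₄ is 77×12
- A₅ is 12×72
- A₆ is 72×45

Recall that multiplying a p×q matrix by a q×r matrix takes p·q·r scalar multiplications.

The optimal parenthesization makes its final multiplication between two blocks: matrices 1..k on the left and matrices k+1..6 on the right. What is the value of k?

4

Adjacent pairs: A₁A₂ = 44·44·55 = 106480; A₂A₃ = 44·55·77 = 186340; A₃A₄ = 55·77·12 = 50820; A₄A₅ = 77·12·72 = 66528; A₅A₆ = 12·72·45 = 38880.
Length 3: A₁..A₃: k=1: 0+186340+44·44·77=335412; k=2: 106480+0+44·55·77=292820 → min 292820 | A₂..A₄: k=2: 0+50820+44·55·12=79860; k=3: 186340+0+44·77·12=226996 → min 79860 | A₃..A₅: k=3: 0+66528+55·77·72=371448; k=4: 50820+0+55·12·72=98340 → min 98340 | A₄..A₆: k=4: 0+38880+77·12·45=80460; k=5: 66528+0+77·72·45=316008 → min 80460.
Length 4: A₁..A₄: k=1: 0+79860+44·44·12=103092; k=2: 106480+50820+44·55·12=186340; k=3: 292820+0+44·77·12=333476 → min 103092 | A₂..A₅: k=2: 0+98340+44·55·72=272580; k=3: 186340+66528+44·77·72=496804; k=4: 79860+0+44·12·72=117876 → min 117876 | A₃..A₆: k=3: 0+80460+55·77·45=271035; k=4: 50820+38880+55·12·45=119400; k=5: 98340+0+55·72·45=276540 → min 119400.
Length 5: A₁..A₅: k=1: 0+117876+44·44·72=257268; k=2: 106480+98340+44·55·72=379060; k=3: 292820+66528+44·77·72=603284; k=4: 103092+0+44·12·72=141108 → min 141108 | A₂..A₆: k=2: 0+119400+44·55·45=228300; k=3: 186340+80460+44·77·45=419260; k=4: 79860+38880+44·12·45=142500; k=5: 117876+0+44·72·45=260436 → min 142500.
Top-level splits: k=1: (A₁..A₁)·(A₂..A₆) → 0+142500+44·44·45 = 229620; k=2: (A₁..A₂)·(A₃..A₆) → 106480+119400+44·55·45 = 334780; k=3: (A₁..A₃)·(A₄..A₆) → 292820+80460+44·77·45 = 525740; k=4: (A₁..A₄)·(A₅..A₆) → 103092+38880+44·12·45 = 165732; k=5: (A₁..A₅)·(A₆..A₆) → 141108+0+44·72·45 = 283668.
Best split is after A₄, i.e. k = 4.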